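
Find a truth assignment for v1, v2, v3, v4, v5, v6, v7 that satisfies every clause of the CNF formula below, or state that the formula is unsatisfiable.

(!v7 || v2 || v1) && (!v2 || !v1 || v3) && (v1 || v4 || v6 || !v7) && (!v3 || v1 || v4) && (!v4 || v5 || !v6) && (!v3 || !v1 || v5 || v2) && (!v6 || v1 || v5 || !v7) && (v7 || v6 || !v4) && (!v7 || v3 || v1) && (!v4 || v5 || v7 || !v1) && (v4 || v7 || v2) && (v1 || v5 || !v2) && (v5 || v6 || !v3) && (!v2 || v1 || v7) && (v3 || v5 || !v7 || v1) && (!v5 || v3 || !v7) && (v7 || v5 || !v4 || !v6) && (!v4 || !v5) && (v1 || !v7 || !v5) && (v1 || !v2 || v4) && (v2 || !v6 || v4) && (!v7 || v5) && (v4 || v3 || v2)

v1: true; v2: true; v3: true; v4: false; v5: false; v6: true; v7: false

Try v4 = false.
Try v3 = true.
The clause (v1) is unit, so v1 = true.
Try v5 = false.
The clause (v2) is unit, so v2 = true.
The clause (v6) is unit, so v6 = true.
The clause (!v7) is unit, so v7 = false.
This assignment satisfies each clause.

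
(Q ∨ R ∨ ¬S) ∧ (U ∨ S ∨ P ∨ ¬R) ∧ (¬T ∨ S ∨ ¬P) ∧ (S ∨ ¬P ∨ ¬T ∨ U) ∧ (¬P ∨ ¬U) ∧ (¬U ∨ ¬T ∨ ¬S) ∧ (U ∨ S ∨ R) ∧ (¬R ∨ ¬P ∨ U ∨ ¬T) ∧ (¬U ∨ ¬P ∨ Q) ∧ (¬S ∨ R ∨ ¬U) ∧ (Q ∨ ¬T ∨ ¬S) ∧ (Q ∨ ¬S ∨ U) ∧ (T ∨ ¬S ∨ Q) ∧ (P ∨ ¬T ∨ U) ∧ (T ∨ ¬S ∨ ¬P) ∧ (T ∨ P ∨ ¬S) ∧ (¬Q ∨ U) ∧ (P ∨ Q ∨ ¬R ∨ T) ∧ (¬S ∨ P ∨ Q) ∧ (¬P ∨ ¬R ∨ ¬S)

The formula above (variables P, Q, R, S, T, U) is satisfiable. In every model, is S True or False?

Suppose S = True.
Try Q = True.
(U) alone gives U = True.
(¬P) alone gives P = False.
(¬T) alone gives T = False.
But (T) is also a unit clause — contradiction.
Undo Q and try Q = False.
(R) alone gives R = True.
(¬T) alone gives T = False.
But (T) is also a unit clause — contradiction.
Both values of Q lead to a conflict.
So every satisfying assignment has S = False.

False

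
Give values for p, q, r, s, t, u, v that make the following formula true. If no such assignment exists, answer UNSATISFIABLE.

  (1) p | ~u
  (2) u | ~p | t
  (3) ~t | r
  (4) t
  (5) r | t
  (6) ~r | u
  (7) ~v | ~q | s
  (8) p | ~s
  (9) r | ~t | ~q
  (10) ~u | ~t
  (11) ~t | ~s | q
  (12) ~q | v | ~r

UNSATISFIABLE

Unit clause (t) forces t = 1.
Unit clause (r) forces r = 1.
Unit clause (u) forces u = 1.
That conflicts with the unit clause (~u).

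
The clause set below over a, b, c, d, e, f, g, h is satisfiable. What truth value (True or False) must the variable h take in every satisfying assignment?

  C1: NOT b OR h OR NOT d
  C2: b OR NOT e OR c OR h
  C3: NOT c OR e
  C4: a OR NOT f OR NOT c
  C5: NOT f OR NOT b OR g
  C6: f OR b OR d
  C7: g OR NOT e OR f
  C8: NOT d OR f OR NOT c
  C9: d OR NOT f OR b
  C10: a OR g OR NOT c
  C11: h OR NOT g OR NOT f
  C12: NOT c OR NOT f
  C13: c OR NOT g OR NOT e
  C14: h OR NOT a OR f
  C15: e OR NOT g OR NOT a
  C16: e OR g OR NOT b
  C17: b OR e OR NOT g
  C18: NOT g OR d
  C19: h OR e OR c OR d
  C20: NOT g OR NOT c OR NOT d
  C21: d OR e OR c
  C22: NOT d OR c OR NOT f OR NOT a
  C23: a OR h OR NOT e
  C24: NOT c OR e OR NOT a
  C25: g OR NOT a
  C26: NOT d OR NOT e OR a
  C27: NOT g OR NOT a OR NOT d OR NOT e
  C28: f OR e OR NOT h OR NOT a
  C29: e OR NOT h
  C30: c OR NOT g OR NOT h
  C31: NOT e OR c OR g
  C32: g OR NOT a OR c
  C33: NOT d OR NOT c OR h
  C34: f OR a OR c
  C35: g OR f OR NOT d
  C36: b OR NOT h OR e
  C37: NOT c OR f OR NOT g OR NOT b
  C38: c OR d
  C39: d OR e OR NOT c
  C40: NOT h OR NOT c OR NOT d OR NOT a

False

Suppose h = true.
Unit clause (e) forces e = true.
Suppose g = true.
Unit clause (c) forces c = true.
Unit clause (NOT f) forces f = false.
Unit clause (NOT d) forces d = false.
Now (d) is unsatisfied and unit — conflict.
That branch fails; take g = false instead.
Unit clause (f) forces f = true.
Unit clause (NOT b) forces b = false.
Unit clause (d) forces d = true.
Unit clause (NOT c) forces c = false.
Now (c) is unsatisfied and unit — conflict.
Neither g = true nor g = false works.
So every satisfying assignment has h = False.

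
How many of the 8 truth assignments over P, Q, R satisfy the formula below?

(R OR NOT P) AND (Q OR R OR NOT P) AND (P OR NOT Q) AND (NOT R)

1

There are 2^3 = 8 truth assignments over (P, Q, R).
Check each against the 4 clauses (columns in the order P, Q, R):
  F F F  ✓ satisfies all
  F F T  ✗ fails (NOT R)
  F T F  ✗ fails (P OR NOT Q)
  F T T  ✗ fails (P OR NOT Q)
  T F F  ✗ fails (R OR NOT P)
  T F T  ✗ fails (NOT R)
  T T F  ✗ fails (R OR NOT P)
  T T T  ✗ fails (NOT R)
1 of the 8 rows is a model.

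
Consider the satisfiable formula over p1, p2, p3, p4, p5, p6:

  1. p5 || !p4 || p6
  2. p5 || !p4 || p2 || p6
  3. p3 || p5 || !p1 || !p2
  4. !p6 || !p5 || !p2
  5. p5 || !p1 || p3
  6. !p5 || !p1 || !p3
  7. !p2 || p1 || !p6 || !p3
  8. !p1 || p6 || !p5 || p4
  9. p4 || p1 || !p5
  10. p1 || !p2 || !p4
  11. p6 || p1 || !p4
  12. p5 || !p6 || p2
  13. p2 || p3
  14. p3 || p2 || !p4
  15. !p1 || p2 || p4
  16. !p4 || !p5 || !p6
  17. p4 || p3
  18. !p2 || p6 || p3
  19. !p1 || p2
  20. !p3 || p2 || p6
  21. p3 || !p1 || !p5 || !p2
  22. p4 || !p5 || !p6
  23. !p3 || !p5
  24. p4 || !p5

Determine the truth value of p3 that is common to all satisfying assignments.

Suppose p3 = false.
(p2) alone gives p2 = true.
(p4) alone gives p4 = true.
(p1) alone gives p1 = true.
(p5) alone gives p5 = true.
But (!p5) is also a unit clause — contradiction.
So every satisfying assignment has p3 = True.

True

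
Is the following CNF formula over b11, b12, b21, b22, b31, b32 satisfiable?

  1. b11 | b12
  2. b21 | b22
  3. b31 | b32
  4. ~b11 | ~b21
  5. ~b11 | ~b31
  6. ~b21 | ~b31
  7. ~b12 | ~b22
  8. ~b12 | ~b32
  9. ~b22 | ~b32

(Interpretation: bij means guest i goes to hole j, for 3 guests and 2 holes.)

No

Branch on b11: set b11 = 1.
The clause (~b21) is unit, so b21 = 0.
The clause (b22) is unit, so b22 = 1.
The clause (~b31) is unit, so b31 = 0.
The clause (b32) is unit, so b32 = 1.
Now (~b32) is unsatisfied and unit — conflict.
That branch fails; take b11 = 0 instead.
The clause (b12) is unit, so b12 = 1.
The clause (~b22) is unit, so b22 = 0.
The clause (b21) is unit, so b21 = 1.
The clause (~b31) is unit, so b31 = 0.
The clause (b32) is unit, so b32 = 1.
Now (~b32) is unsatisfied and unit — conflict.
Both values of b11 lead to a conflict.
No assignment satisfies every clause.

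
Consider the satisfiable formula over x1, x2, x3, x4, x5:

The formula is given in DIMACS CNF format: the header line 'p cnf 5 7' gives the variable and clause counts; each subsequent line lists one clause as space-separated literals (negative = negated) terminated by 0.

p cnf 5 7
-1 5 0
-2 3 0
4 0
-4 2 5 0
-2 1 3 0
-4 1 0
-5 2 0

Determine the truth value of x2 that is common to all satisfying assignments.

True

Suppose x2 = False.
(x4) alone gives x4 = True.
(x5) alone gives x5 = True.
That conflicts with the unit clause (¬x5).
So every satisfying assignment has x2 = True.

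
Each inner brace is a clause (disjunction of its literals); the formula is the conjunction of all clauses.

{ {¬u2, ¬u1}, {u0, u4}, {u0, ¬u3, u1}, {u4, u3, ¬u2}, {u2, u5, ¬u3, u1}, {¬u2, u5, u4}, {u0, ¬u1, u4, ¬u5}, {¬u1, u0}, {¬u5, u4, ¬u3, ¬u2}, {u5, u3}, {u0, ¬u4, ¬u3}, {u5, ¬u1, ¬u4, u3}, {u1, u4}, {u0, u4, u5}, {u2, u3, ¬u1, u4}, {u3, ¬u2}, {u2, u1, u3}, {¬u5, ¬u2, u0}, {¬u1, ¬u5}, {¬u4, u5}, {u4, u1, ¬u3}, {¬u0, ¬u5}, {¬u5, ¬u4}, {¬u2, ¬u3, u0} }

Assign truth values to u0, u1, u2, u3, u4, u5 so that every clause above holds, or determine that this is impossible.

u0 ↦ True; u1 ↦ True; u2 ↦ False; u3 ↦ True; u4 ↦ False; u5 ↦ False

Suppose u2 = False.
Suppose u0 = True.
From the singleton clause (¬u5), u5 = False.
From the singleton clause (u3), u3 = True.
From the singleton clause (u1), u1 = True.
From the singleton clause (¬u4), u4 = False.
This assignment satisfies each clause.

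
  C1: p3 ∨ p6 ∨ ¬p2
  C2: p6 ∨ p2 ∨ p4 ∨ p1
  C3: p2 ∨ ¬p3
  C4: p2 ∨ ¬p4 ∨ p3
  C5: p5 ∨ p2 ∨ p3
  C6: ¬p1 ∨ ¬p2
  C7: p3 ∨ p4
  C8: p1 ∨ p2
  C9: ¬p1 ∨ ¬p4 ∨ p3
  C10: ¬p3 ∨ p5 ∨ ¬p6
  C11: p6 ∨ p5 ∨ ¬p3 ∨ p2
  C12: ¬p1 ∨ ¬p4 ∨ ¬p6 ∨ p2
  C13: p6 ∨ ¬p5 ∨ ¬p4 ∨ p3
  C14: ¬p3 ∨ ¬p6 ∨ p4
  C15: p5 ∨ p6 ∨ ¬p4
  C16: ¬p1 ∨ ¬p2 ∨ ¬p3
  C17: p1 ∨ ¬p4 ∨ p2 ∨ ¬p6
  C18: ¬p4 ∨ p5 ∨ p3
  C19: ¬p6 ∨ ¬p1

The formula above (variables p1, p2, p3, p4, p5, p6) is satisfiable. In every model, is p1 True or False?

False

Suppose p1 = True.
(¬p2) alone gives p2 = False.
(¬p3) alone gives p3 = False.
(¬p4) alone gives p4 = False.
That conflicts with the unit clause (p4).
So every satisfying assignment has p1 = False.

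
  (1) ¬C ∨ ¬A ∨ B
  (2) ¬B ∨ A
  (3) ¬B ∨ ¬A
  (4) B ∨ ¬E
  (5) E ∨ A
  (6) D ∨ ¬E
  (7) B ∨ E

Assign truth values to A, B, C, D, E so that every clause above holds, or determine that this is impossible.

UNSATISFIABLE

Case B = False:
(¬E) alone gives E = False.
But (E) is also a unit clause — contradiction.
Undo B and try B = True.
(A) alone gives A = True.
But (¬A) is also a unit clause — contradiction.
Either choice for B ends in contradiction.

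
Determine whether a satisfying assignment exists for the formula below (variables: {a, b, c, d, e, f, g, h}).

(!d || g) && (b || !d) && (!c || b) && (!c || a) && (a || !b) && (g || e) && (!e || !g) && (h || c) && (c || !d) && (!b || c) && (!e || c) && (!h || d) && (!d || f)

Yes

Branch on d: set d = true.
(g) alone gives g = true.
(b) alone gives b = true.
(a) alone gives a = true.
(!e) alone gives e = false.
(c) alone gives c = true.
(f) alone gives f = true.
No clause remains; h is free.
A satisfying assignment: a ↦ true,  b ↦ true,  c ↦ true,  d ↦ true,  e ↦ false,  f ↦ true,  g ↦ true,  h ↦ true.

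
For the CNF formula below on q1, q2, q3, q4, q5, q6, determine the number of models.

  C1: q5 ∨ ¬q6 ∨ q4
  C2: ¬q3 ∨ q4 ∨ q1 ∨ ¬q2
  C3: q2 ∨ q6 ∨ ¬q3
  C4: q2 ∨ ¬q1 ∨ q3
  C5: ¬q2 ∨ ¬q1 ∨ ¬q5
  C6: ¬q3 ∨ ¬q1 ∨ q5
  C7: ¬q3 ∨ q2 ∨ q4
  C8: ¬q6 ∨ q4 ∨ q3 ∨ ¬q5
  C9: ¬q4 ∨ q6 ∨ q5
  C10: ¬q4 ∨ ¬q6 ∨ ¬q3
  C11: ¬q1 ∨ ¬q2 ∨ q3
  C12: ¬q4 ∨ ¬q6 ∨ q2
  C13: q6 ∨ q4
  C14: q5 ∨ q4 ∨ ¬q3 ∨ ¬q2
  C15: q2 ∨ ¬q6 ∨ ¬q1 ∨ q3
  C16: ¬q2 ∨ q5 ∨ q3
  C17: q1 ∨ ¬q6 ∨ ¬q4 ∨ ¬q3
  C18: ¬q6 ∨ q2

There are 2^6 = 64 truth assignments over (q1, q2, q3, q4, q5, q6).
Split on q1. With q1 = True, the clauses containing q1 are satisfied and ¬q1 drops from the rest; 0 of the 2^5 = 32 assignments to the other variables satisfy what remains.
With q1 = False, by the same count on the reduced clause set, 4 assignments work.
Total: 0 + 4 = 4.

4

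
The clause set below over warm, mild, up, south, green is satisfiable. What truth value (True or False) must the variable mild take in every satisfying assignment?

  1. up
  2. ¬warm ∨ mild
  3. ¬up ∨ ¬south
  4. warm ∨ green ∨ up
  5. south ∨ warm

True

Suppose mild = False.
(up) alone gives up = True.
(¬warm) alone gives warm = False.
(¬south) alone gives south = False.
That conflicts with the unit clause (south).
So every satisfying assignment has mild = True.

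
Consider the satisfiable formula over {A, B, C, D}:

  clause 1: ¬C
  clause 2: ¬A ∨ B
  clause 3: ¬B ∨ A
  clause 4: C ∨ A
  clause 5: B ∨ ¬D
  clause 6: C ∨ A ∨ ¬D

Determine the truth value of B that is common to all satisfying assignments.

True

Suppose B = False.
(¬C) alone gives C = False.
(¬A) alone gives A = False.
Now (A) is unsatisfied and unit — conflict.
So every satisfying assignment has B = True.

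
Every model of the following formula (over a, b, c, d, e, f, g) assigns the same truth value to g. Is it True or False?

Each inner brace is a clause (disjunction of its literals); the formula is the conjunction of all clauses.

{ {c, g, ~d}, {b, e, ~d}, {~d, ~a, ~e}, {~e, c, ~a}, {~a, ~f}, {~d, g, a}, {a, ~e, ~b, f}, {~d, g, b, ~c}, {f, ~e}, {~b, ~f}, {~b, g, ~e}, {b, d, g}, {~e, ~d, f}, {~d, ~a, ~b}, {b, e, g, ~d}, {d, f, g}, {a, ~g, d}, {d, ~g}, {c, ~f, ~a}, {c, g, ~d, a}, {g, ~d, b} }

Suppose g = 0.
Suppose c = 1.
Suppose a = 0.
(~d) alone gives d = 0.
(b) alone gives b = 1.
(~f) alone gives f = 0.
Now (f) is unsatisfied and unit — conflict.
That branch fails; take a = 1 instead.
(~f) alone gives f = 0.
(~e) alone gives e = 0.
(d) alone gives d = 1.
(b) alone gives b = 1.
Now (~b) is unsatisfied and unit — conflict.
Both values of a lead to a conflict.
That branch fails; take c = 0 instead.
(~d) alone gives d = 0.
(b) alone gives b = 1.
(~f) alone gives f = 0.
Now (f) is unsatisfied and unit — conflict.
Both values of c lead to a conflict.
So every satisfying assignment has g = True.

True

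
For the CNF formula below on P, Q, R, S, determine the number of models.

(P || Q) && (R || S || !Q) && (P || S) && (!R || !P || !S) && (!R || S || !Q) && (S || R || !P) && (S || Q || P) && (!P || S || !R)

There are 2^4 = 16 truth assignments over (P, Q, R, S).
Check each against the 8 clauses (columns in the order P, Q, R, S):
  F F F F  ✗ fails (P || Q)
  F F F T  ✗ fails (P || Q)
  F F T F  ✗ fails (P || Q)
  F F T T  ✗ fails (P || Q)
  F T F F  ✗ fails (R || S || !Q)
  F T F T  ✓ satisfies all
  F T T F  ✗ fails (P || S)
  F T T T  ✓ satisfies all
  T F F F  ✗ fails (S || R || !P)
  T F F T  ✓ satisfies all
  T F T F  ✗ fails (!P || S || !R)
  T F T T  ✗ fails (!R || !P || !S)
  T T F F  ✗ fails (R || S || !Q)
  T T F T  ✓ satisfies all
  T T T F  ✗ fails (!R || S || !Q)
  T T T T  ✗ fails (!R || !P || !S)
4 of the 16 rows are models.

4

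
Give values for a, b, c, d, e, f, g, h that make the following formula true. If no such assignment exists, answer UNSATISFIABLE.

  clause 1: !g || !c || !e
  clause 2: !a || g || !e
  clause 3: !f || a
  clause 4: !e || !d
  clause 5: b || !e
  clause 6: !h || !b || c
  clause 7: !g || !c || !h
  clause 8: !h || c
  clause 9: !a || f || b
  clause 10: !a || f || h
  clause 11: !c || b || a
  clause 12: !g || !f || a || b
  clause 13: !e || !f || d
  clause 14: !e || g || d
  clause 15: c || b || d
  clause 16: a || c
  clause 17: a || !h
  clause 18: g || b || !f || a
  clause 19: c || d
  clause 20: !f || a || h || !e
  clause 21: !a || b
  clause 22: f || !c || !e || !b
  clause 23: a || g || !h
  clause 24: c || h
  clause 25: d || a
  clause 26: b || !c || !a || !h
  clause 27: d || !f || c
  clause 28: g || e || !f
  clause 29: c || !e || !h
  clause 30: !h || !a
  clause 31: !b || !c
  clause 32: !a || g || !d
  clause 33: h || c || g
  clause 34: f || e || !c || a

Case f = false:
Case e = false:
Case h = false:
(!a) alone gives a = false.
(c) alone gives c = true.
Now (!c) is unsatisfied and unit — conflict.
Backtrack on h: now try h = true.
(c) alone gives c = true.
(!g) alone gives g = false.
(a) alone gives a = true.
Now (!a) is unsatisfied and unit — conflict.
Either choice for h ends in contradiction.
Backtrack on e: now try e = true.
(!d) alone gives d = false.
(b) alone gives b = true.
(g) alone gives g = true.
(!c) alone gives c = false.
Now (c) is unsatisfied and unit — conflict.
Either choice for e ends in contradiction.
Backtrack on f: now try f = true.
(a) alone gives a = true.
(b) alone gives b = true.
(!h) alone gives h = false.
(c) alone gives c = true.
Now (!c) is unsatisfied and unit — conflict.
Either choice for f ends in contradiction.

UNSATISFIABLE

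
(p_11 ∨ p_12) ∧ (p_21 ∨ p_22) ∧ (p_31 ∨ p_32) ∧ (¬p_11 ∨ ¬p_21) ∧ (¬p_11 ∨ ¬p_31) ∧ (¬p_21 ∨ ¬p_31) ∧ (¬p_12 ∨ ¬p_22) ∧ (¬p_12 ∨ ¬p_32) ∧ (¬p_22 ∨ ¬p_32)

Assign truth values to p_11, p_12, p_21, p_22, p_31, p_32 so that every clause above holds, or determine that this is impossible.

Try p_11 = True.
From the singleton clause (¬p_21), p_21 = False.
From the singleton clause (p_22), p_22 = True.
From the singleton clause (¬p_31), p_31 = False.
From the singleton clause (p_32), p_32 = True.
That conflicts with the unit clause (¬p_32).
That branch fails; take p_11 = False instead.
From the singleton clause (p_12), p_12 = True.
From the singleton clause (¬p_22), p_22 = False.
From the singleton clause (p_21), p_21 = True.
From the singleton clause (¬p_31), p_31 = False.
From the singleton clause (p_32), p_32 = True.
That conflicts with the unit clause (¬p_32).
Both values of p_11 lead to a conflict.

UNSATISFIABLE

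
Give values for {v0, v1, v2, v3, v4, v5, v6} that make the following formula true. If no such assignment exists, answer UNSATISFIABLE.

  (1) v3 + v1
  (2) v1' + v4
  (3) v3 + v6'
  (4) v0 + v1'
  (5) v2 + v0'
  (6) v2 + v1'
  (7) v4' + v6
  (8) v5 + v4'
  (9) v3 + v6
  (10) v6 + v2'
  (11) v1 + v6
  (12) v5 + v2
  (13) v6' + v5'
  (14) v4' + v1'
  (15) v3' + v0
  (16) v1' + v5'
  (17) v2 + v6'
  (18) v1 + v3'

UNSATISFIABLE

Case v3 = 1:
(v0) alone gives v0 = 1.
(v2) alone gives v2 = 1.
(v6) alone gives v6 = 1.
(v5') alone gives v5 = 0.
(v4') alone gives v4 = 0.
(v1') alone gives v1 = 0.
But (v1) is also a unit clause — contradiction.
Undo v3 and try v3 = 0.
(v1) alone gives v1 = 1.
(v4) alone gives v4 = 1.
But (v4') is also a unit clause — contradiction.
Neither v3 = 1 nor v3 = 0 works.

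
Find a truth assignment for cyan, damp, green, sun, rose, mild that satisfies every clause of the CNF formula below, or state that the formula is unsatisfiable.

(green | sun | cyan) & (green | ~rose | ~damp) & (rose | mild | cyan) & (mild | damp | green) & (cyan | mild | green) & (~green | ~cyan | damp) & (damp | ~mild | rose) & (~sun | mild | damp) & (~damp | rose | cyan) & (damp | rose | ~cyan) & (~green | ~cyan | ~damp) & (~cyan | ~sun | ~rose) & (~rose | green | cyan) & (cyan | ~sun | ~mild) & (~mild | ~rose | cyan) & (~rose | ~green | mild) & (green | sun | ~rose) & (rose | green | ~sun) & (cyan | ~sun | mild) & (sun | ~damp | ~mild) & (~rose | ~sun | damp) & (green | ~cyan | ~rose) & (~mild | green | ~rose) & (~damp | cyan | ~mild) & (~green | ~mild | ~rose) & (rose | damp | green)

cyan=1,  damp=1,  green=0,  sun=0,  rose=0,  mild=0

Branch on green: set green = 0.
Branch on sun: set sun = 0.
Unit clause (cyan) forces cyan = 1.
Unit clause (~rose) forces rose = 0.
Unit clause (damp) forces damp = 1.
Unit clause (~mild) forces mild = 0.
Every clause now holds.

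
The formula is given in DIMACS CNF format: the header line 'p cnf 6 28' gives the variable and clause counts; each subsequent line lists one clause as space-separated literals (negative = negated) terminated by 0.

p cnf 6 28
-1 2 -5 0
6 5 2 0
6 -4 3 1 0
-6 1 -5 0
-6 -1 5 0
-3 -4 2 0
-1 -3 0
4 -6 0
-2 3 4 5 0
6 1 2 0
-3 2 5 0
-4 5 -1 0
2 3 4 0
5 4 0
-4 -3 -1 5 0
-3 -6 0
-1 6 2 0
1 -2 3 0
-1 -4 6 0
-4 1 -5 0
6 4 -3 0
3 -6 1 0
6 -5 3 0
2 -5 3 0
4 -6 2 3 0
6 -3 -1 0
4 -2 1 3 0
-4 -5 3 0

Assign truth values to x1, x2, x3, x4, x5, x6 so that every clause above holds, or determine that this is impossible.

x1 ↦ False,  x2 ↦ True,  x3 ↦ True,  x4 ↦ True,  x5 ↦ False,  x6 ↦ False

Suppose x1 = False.
Suppose x6 = False.
From the singleton clause (x2), x2 = True.
From the singleton clause (x3), x3 = True.
From the singleton clause (x4), x4 = True.
From the singleton clause (¬x5), x5 = False.
This assignment satisfies each clause.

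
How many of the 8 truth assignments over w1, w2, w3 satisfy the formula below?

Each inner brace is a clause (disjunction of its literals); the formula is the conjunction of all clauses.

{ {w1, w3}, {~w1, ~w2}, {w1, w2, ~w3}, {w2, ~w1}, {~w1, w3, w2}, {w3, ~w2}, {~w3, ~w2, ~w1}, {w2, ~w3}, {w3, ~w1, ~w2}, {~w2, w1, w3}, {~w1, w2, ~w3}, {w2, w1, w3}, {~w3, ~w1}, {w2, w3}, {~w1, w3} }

There are 2^3 = 8 truth assignments over (w1, w2, w3).
Check each against the 15 clauses (columns in the order w1, w2, w3):
  F F F  ✗ fails (w1 | w3)
  F F T  ✗ fails (w1 | w2 | ~w3)
  F T F  ✗ fails (w1 | w3)
  F T T  ✓ satisfies all
  T F F  ✗ fails (w2 | ~w1)
  T F T  ✗ fails (w2 | ~w1)
  T T F  ✗ fails (~w1 | ~w2)
  T T T  ✗ fails (~w1 | ~w2)
1 of the 8 rows is a model.

1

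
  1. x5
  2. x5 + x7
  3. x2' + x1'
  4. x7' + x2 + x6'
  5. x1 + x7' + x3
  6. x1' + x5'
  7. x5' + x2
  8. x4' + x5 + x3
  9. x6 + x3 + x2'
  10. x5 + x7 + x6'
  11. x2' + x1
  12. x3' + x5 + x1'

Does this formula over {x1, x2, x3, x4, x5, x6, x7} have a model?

No, unsatisfiable

(x5) alone gives x5 = 1.
(x1') alone gives x1 = 0.
(x2) alone gives x2 = 1.
But (x2') is also a unit clause — contradiction.
No assignment satisfies every clause.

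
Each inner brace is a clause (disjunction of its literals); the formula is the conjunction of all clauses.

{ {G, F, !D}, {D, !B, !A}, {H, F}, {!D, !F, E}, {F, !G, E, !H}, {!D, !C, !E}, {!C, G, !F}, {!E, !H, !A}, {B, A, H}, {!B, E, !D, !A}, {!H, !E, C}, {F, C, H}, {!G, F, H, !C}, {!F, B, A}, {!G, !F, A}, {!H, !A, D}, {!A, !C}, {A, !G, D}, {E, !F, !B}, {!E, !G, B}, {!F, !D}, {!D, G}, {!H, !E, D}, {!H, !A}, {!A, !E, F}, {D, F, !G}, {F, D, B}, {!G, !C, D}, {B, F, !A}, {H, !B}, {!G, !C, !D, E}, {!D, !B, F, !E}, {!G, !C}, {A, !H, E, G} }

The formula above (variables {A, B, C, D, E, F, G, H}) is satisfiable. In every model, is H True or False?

False

Suppose H = true.
Unit clause (!A) forces A = false.
Suppose E = false.
Unit clause (G) forces G = true.
Unit clause (F) forces F = true.
That conflicts with the unit clause (!F).
That branch fails; take E = true instead.
Unit clause (C) forces C = true.
Unit clause (!D) forces D = false.
That conflicts with the unit clause (D).
Either choice for E ends in contradiction.
So every satisfying assignment has H = False.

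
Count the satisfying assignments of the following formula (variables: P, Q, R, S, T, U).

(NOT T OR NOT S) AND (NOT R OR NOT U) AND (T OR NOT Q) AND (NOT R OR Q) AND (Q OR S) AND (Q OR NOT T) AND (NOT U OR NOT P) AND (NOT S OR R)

5

There are 2^6 = 64 truth assignments over (P, Q, R, S, T, U).
Split on R. With R = true, the clauses containing R are satisfied and NOT R drops from the rest; 2 of the 2^5 = 32 assignments to the other variables satisfy what remains.
With R = false, by the same count on the reduced clause set, 3 assignments work.
(One model: P=F, Q=T, R=F, S=F, T=T, U=F.)
Total: 2 + 3 = 5.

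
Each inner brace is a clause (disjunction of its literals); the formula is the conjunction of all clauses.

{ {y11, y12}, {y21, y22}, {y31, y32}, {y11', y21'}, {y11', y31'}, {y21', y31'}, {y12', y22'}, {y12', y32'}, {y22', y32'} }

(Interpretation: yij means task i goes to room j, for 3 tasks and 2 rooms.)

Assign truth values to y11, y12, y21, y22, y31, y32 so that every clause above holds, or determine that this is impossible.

UNSATISFIABLE

Branch on y11: set y11 = 1.
(y21') alone gives y21 = 0.
(y22) alone gives y22 = 1.
(y31') alone gives y31 = 0.
(y32) alone gives y32 = 1.
But (y32') is also a unit clause — contradiction.
So y11 must be the other value — set y11 = 0.
(y12) alone gives y12 = 1.
(y22') alone gives y22 = 0.
(y21) alone gives y21 = 1.
(y31') alone gives y31 = 0.
(y32) alone gives y32 = 1.
But (y32') is also a unit clause — contradiction.
Both values of y11 lead to a conflict.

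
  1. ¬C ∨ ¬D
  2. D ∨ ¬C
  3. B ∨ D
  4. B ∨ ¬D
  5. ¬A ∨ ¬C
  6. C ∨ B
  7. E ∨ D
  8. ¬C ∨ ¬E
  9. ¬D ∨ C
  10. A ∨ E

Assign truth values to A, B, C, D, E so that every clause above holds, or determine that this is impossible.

A=True,  B=True,  C=False,  D=False,  E=True

Try C = False.
Unit clause (B) forces B = True.
Unit clause (¬D) forces D = False.
Unit clause (E) forces E = True.
No clause remains; A is free.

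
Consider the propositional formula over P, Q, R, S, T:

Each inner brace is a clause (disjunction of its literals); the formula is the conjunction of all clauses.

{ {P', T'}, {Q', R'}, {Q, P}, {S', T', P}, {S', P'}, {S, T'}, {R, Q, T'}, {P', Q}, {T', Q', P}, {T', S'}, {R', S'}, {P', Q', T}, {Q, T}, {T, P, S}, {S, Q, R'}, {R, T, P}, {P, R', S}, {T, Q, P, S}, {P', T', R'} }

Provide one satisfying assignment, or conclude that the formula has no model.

Branch on P: set P = 0.
(Q) alone gives Q = 1.
(R') alone gives R = 0.
(T') alone gives T = 0.
Now (T) is unsatisfied and unit — conflict.
So P must be the other value — set P = 1.
(T') alone gives T = 0.
(S') alone gives S = 0.
(Q) alone gives Q = 1.
Now (Q') is unsatisfied and unit — conflict.
Either choice for P ends in contradiction.

UNSATISFIABLE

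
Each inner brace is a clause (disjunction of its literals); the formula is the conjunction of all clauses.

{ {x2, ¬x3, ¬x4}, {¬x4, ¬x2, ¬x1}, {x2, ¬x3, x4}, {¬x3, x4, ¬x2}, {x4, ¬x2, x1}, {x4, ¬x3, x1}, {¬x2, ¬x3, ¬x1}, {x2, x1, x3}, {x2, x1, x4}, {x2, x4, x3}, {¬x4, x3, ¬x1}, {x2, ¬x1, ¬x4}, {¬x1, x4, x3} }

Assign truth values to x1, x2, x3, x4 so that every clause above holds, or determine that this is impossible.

x1 ↦ False,  x2 ↦ True,  x3 ↦ False,  x4 ↦ True

Suppose x2 = True.
Suppose x4 = True.
Unit clause (¬x1) forces x1 = False.
All clauses hold; x3 can take either value.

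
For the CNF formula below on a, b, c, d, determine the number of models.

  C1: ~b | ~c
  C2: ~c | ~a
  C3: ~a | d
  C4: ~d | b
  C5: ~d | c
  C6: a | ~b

There are 2^4 = 16 truth assignments over (a, b, c, d).
Check each against the 6 clauses (columns in the order a, b, c, d):
  F F F F  ✓ satisfies all
  F F F T  ✗ fails (~d | b)
  F F T F  ✓ satisfies all
  F F T T  ✗ fails (~d | b)
  F T F F  ✗ fails (a | ~b)
  F T F T  ✗ fails (~d | c)
  F T T F  ✗ fails (~b | ~c)
  F T T T  ✗ fails (~b | ~c)
  T F F F  ✗ fails (~a | d)
  T F F T  ✗ fails (~d | b)
  T F T F  ✗ fails (~c | ~a)
  T F T T  ✗ fails (~c | ~a)
  T T F F  ✗ fails (~a | d)
  T T F T  ✗ fails (~d | c)
  T T T F  ✗ fails (~b | ~c)
  T T T T  ✗ fails (~b | ~c)
2 of the 16 rows are models.

2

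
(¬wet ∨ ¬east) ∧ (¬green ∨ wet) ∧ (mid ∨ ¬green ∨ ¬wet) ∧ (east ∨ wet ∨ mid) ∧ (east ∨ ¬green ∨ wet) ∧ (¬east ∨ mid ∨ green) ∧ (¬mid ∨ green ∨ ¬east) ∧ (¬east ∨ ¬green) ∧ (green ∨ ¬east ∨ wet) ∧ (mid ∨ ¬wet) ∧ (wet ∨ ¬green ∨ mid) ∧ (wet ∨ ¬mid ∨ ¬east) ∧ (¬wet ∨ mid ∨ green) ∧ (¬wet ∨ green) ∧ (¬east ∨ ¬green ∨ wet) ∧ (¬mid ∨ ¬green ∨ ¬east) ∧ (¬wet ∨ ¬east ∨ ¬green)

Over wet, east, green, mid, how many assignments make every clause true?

There are 2^4 = 16 truth assignments over (wet, east, green, mid).
Check each against the 17 clauses (columns in the order wet, east, green, mid):
  F F F F  ✗ fails (east ∨ wet ∨ mid)
  F F F T  ✓ satisfies all
  F F T F  ✗ fails (¬green ∨ wet)
  F F T T  ✗ fails (¬green ∨ wet)
  F T F F  ✗ fails (¬east ∨ mid ∨ green)
  F T F T  ✗ fails (¬mid ∨ green ∨ ¬east)
  F T T F  ✗ fails (¬green ∨ wet)
  F T T T  ✗ fails (¬green ∨ wet)
  T F F F  ✗ fails (mid ∨ ¬wet)
  T F F T  ✗ fails (¬wet ∨ green)
  T F T F  ✗ fails (mid ∨ ¬green ∨ ¬wet)
  T F T T  ✓ satisfies all
  T T F F  ✗ fails (¬wet ∨ ¬east)
  T T F T  ✗ fails (¬wet ∨ ¬east)
  T T T F  ✗ fails (¬wet ∨ ¬east)
  T T T T  ✗ fails (¬wet ∨ ¬east)
2 of the 16 rows are models.

2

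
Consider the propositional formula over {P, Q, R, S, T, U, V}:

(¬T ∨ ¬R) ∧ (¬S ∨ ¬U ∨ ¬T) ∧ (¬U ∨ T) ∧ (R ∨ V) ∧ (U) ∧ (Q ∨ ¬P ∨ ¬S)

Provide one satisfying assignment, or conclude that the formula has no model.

From the singleton clause (U), U = True.
From the singleton clause (T), T = True.
From the singleton clause (¬R), R = False.
From the singleton clause (¬S), S = False.
From the singleton clause (V), V = True.
No clause remains; P, Q are free.

P=True,  Q=True,  R=False,  S=False,  T=True,  U=True,  V=True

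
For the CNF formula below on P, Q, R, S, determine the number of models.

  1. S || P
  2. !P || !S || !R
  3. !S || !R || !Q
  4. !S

4

There are 2^4 = 16 truth assignments over (P, Q, R, S).
Check each against the 4 clauses (columns in the order P, Q, R, S):
  F F F F  ✗ fails (S || P)
  F F F T  ✗ fails (!S)
  F F T F  ✗ fails (S || P)
  F F T T  ✗ fails (!S)
  F T F F  ✗ fails (S || P)
  F T F T  ✗ fails (!S)
  F T T F  ✗ fails (S || P)
  F T T T  ✗ fails (!S || !R || !Q)
  T F F F  ✓ satisfies all
  T F F T  ✗ fails (!S)
  T F T F  ✓ satisfies all
  T F T T  ✗ fails (!P || !S || !R)
  T T F F  ✓ satisfies all
  T T F T  ✗ fails (!S)
  T T T F  ✓ satisfies all
  T T T T  ✗ fails (!P || !S || !R)
4 of the 16 rows are models.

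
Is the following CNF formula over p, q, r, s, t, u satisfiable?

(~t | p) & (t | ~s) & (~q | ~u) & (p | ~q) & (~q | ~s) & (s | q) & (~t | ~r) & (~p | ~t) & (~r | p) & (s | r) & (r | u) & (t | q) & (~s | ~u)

Satisfiable

Try t = 0.
(~s) alone gives s = 0.
(q) alone gives q = 1.
(~u) alone gives u = 0.
(p) alone gives p = 1.
(r) alone gives r = 1.
Every clause now holds.
A satisfying assignment: p ↦ 1, q ↦ 1, r ↦ 1, s ↦ 0, t ↦ 0, u ↦ 0.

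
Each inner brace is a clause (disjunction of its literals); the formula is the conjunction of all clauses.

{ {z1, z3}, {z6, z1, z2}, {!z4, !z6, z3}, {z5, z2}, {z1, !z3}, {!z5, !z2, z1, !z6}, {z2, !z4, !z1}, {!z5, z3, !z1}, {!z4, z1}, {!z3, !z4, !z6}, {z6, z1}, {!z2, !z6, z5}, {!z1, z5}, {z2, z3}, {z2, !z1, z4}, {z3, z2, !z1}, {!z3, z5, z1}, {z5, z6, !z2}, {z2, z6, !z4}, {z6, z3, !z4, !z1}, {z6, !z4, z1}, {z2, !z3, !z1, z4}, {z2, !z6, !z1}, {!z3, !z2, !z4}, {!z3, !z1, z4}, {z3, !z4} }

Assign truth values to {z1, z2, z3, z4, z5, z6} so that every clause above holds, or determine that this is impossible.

UNSATISFIABLE

Case z1 = true:
(z5) alone gives z5 = true.
(z3) alone gives z3 = true.
(z4) alone gives z4 = true.
(z2) alone gives z2 = true.
Now (!z2) is unsatisfied and unit — conflict.
Undo z1 and try z1 = false.
(z3) alone gives z3 = true.
Now (!z3) is unsatisfied and unit — conflict.
Both values of z1 lead to a conflict.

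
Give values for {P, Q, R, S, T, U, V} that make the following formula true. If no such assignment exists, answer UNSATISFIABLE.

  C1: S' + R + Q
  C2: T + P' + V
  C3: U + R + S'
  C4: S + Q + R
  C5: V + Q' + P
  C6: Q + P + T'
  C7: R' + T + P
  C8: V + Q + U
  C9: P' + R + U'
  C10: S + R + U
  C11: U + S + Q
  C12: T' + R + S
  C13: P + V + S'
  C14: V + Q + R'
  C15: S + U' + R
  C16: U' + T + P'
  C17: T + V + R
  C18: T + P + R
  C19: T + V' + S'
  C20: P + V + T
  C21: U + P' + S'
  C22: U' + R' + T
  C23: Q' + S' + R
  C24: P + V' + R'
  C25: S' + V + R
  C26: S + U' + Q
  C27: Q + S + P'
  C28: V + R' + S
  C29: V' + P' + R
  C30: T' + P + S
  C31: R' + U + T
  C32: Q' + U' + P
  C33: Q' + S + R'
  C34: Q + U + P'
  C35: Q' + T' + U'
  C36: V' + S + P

Suppose S = 1.
Suppose R = 1.
Suppose T = 1.
Suppose Q = 0.
Unit clause (P) forces P = 1.
Unit clause (V) forces V = 1.
Unit clause (U) forces U = 1.
All clauses are satisfied.

P: 1, Q: 0, R: 1, S: 1, T: 1, U: 1, V: 1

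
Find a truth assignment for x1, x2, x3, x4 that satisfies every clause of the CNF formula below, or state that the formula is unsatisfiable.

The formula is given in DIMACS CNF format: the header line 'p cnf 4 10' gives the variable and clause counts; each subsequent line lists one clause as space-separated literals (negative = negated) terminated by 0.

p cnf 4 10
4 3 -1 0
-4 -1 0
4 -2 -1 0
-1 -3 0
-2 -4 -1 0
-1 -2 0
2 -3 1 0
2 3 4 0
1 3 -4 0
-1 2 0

Case x4 = False:
Case x3 = True:
From the singleton clause (¬x1), x1 = False.
From the singleton clause (x2), x2 = True.
This assignment satisfies each clause.

x1 ↦ False,  x2 ↦ True,  x3 ↦ True,  x4 ↦ False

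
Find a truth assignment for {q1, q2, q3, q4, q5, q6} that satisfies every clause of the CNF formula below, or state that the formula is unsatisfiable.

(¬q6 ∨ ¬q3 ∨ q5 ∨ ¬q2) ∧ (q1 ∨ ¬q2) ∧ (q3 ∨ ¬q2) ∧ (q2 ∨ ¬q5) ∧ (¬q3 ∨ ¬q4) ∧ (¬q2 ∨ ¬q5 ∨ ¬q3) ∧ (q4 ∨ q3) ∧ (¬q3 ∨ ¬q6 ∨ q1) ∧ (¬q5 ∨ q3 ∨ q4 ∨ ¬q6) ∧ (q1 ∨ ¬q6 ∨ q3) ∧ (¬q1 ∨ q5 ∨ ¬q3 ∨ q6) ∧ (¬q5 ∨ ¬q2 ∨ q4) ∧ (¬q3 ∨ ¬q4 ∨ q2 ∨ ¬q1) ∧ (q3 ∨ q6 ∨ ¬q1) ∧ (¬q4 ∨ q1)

Try q1 = False.
(¬q2) alone gives q2 = False.
(¬q5) alone gives q5 = False.
(¬q4) alone gives q4 = False.
(q3) alone gives q3 = True.
(¬q6) alone gives q6 = False.
Every clause now holds.

q1: False; q2: False; q3: True; q4: False; q5: False; q6: False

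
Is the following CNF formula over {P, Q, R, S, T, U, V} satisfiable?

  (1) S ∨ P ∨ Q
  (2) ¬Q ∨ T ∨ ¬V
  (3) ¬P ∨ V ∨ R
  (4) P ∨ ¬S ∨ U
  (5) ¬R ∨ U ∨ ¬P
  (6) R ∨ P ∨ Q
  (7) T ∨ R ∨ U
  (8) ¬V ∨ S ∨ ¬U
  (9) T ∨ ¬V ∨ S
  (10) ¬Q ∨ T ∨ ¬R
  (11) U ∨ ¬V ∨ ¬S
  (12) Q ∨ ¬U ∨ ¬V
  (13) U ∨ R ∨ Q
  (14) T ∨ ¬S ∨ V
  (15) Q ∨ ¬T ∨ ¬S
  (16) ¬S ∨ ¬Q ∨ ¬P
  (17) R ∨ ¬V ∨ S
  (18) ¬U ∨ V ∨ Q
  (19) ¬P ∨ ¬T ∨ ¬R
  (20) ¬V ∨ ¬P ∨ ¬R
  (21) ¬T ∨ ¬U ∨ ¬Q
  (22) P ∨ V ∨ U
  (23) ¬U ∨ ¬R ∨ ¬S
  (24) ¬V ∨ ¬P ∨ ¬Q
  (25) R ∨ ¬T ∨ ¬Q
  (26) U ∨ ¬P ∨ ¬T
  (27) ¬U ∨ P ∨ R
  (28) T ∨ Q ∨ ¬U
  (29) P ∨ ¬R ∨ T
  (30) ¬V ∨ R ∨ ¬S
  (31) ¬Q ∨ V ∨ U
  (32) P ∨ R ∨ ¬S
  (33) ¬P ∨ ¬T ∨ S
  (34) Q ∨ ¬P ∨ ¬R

Branch on S: set S = False.
Branch on P: set P = False.
The clause (Q) is unit, so Q = True.
Branch on T: set T = True.
The clause (¬U) is unit, so U = False.
The clause (V) is unit, so V = True.
The clause (R) is unit, so R = True.
All clauses are satisfied.
A satisfying assignment: P ↦ False; Q ↦ True; R ↦ True; S ↦ False; T ↦ True; U ↦ False; V ↦ True.

Yes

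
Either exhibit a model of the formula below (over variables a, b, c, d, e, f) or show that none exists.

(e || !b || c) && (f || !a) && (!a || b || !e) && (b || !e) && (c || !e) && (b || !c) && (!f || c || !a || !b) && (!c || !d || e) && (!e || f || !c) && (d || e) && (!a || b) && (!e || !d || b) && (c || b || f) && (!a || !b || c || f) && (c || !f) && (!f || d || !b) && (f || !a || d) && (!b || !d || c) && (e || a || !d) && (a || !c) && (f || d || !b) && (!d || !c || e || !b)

a=true; b=true; c=true; d=true; e=true; f=true

Branch on f: set f = true.
From the singleton clause (c), c = true.
From the singleton clause (b), b = true.
From the singleton clause (d), d = true.
From the singleton clause (e), e = true.
From the singleton clause (a), a = true.
All clauses are satisfied.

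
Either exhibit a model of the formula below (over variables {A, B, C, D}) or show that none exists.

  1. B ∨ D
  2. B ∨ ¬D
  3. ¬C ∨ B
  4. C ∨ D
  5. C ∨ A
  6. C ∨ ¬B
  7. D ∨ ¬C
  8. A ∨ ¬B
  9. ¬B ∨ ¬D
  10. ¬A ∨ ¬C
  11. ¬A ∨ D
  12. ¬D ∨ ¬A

Try B = True.
Unit clause (C) forces C = True.
Unit clause (D) forces D = True.
But (¬D) is also a unit clause — contradiction.
Backtrack on B: now try B = False.
Unit clause (D) forces D = True.
But (¬D) is also a unit clause — contradiction.
Both values of B lead to a conflict.

UNSATISFIABLE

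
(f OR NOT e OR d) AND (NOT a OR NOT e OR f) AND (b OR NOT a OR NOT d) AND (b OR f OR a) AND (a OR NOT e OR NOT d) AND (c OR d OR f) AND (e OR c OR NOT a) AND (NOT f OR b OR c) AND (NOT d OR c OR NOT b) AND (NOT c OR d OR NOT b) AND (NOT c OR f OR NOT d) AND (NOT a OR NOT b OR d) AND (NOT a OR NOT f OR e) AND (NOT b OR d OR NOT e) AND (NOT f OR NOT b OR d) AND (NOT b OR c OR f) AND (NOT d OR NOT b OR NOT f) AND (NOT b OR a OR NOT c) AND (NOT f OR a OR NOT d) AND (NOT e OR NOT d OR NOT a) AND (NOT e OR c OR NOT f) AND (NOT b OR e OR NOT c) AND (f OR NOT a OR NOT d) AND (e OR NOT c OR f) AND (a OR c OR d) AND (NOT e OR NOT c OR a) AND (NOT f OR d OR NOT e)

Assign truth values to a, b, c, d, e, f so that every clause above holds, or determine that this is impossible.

Try f = true.
Try b = false.
(c) alone gives c = true.
Try a = false.
(NOT d) alone gives d = false.
(NOT e) alone gives e = false.
Every clause now holds.

a ↦ false, b ↦ false, c ↦ true, d ↦ false, e ↦ false, f ↦ true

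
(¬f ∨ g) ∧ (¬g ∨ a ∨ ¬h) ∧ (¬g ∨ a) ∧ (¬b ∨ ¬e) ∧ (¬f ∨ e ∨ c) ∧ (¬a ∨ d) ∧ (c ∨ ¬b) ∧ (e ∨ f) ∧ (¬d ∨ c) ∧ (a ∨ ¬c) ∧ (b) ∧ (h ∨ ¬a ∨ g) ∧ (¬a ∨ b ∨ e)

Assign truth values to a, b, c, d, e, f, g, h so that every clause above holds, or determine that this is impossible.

(b) alone gives b = True.
(¬e) alone gives e = False.
(c) alone gives c = True.
(f) alone gives f = True.
(g) alone gives g = True.
(a) alone gives a = True.
(d) alone gives d = True.
All clauses hold; h can take either value.

a=True, b=True, c=True, d=True, e=False, f=True, g=True, h=False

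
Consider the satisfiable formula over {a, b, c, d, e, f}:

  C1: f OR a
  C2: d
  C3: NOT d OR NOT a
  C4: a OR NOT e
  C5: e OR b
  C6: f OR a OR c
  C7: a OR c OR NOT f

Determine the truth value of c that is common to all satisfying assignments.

Suppose c = false.
Unit clause (d) forces d = true.
Unit clause (NOT a) forces a = false.
Unit clause (f) forces f = true.
That conflicts with the unit clause (NOT f).
So every satisfying assignment has c = True.

True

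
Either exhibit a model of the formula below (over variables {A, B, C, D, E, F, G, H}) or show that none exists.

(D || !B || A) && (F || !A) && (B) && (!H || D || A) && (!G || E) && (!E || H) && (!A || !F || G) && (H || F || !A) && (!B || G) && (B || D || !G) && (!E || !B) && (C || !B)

(B) alone gives B = true.
(G) alone gives G = true.
(E) alone gives E = true.
But (!E) is also a unit clause — contradiction.

UNSATISFIABLE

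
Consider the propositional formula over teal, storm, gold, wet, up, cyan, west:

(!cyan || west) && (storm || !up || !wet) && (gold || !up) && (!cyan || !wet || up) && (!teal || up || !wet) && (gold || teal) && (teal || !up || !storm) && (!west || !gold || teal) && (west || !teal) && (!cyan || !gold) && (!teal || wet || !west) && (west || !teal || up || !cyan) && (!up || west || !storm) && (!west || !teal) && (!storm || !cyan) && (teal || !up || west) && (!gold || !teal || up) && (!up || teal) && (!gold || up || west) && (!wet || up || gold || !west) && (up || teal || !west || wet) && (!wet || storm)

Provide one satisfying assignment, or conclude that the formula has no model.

UNSATISFIABLE

Try cyan = false.
Try gold = true.
Try west = false.
From the singleton clause (!teal), teal = false.
From the singleton clause (!up), up = false.
But (up) is also a unit clause — contradiction.
Undo west and try west = true.
From the singleton clause (teal), teal = true.
But (!teal) is also a unit clause — contradiction.
Both values of west lead to a conflict.
Undo gold and try gold = false.
From the singleton clause (!up), up = false.
From the singleton clause (teal), teal = true.
From the singleton clause (!wet), wet = false.
From the singleton clause (west), west = true.
But (!west) is also a unit clause — contradiction.
Both values of gold lead to a conflict.
Undo cyan and try cyan = true.
From the singleton clause (west), west = true.
From the singleton clause (!gold), gold = false.
From the singleton clause (!up), up = false.
From the singleton clause (!wet), wet = false.
From the singleton clause (teal), teal = true.
But (!teal) is also a unit clause — contradiction.
Both values of cyan lead to a conflict.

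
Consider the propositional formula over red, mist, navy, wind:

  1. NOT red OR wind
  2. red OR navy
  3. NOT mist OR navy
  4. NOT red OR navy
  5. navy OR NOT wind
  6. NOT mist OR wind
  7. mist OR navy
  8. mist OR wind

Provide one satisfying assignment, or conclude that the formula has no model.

Case red = true:
The clause (wind) is unit, so wind = true.
The clause (navy) is unit, so navy = true.
No clause remains; mist is free.

red ↦ true; mist ↦ true; navy ↦ true; wind ↦ true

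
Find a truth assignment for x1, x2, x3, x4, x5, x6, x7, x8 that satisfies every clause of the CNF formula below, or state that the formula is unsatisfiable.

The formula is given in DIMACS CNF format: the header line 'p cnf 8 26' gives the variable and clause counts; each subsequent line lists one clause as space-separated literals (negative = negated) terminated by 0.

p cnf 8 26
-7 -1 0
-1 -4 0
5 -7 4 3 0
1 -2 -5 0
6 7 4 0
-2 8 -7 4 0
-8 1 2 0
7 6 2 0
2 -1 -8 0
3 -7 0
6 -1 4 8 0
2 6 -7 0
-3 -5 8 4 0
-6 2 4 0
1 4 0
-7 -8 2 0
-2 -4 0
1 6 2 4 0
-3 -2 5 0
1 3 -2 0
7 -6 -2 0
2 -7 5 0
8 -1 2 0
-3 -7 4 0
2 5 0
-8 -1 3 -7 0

Suppose x7 = False.
Suppose x1 = False.
The clause (x4) is unit, so x4 = True.
The clause (¬x2) is unit, so x2 = False.
The clause (¬x8) is unit, so x8 = False.
The clause (x6) is unit, so x6 = True.
The clause (x5) is unit, so x5 = True.
All clauses hold; x3 can take either value.

x1=False,  x2=False,  x3=True,  x4=True,  x5=True,  x6=True,  x7=False,  x8=False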